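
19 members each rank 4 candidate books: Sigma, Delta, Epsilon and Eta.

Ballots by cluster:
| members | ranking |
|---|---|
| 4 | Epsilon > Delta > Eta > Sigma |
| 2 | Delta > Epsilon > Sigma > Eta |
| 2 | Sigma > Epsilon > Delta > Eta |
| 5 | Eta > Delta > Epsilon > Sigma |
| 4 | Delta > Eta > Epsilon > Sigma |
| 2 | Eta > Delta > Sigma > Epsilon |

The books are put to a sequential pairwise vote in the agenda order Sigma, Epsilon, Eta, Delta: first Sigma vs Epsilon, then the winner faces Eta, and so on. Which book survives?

Round 1: Sigma vs Epsilon — 4–15, Epsilon advances.
Round 2: Epsilon vs Eta — 8–11, Eta advances.
Round 3: Eta vs Delta — 7–12, Delta advances.
Delta survives the agenda.

Delta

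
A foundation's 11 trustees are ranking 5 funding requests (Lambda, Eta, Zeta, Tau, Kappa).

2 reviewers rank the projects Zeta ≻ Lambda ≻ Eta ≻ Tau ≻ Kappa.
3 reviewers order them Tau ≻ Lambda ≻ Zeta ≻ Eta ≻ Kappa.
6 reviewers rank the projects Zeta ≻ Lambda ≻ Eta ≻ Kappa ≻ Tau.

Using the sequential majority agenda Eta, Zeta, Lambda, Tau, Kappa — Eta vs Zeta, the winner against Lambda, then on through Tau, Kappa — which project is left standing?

Zeta

Round 1: Eta vs Zeta — 0–11, Zeta advances.
Round 2: Zeta vs Lambda — 8–3, Zeta advances.
Round 3: Zeta vs Tau — 8–3, Zeta advances.
Round 4: Zeta vs Kappa — 11–0, Zeta advances.
The agenda winner is Zeta.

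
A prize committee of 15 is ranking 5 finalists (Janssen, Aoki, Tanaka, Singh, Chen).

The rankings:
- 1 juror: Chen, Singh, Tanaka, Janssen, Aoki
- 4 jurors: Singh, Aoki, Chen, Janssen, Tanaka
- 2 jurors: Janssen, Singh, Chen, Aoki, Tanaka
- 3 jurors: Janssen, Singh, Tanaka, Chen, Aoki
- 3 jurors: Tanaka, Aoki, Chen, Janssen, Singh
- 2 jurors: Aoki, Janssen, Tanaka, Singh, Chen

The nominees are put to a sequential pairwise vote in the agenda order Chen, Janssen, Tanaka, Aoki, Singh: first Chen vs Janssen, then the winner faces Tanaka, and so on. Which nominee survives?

Round 1: Chen vs Janssen — 8–7, Chen advances.
Round 2: Chen vs Tanaka — 7–8, Tanaka advances.
Round 3: Tanaka vs Aoki — 7–8, Aoki advances.
Round 4: Aoki vs Singh — 5–10, Singh advances.
Singh survives the agenda.

Singh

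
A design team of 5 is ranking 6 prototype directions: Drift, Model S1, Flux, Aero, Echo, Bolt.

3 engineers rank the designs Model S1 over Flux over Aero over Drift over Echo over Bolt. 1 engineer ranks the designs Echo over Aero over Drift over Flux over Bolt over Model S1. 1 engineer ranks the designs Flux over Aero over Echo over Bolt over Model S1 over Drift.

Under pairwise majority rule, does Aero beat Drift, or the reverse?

Aero

Ballots ranking Aero above Drift: 3 + 1 + 1 = 5.
Ballots ranking Drift above Aero: 5 − 5 = 0.
Aero wins the head-to-head 5–0.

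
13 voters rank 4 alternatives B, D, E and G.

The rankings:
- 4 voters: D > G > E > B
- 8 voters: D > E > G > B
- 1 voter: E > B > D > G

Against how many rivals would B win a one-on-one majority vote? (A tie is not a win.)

B against each rival (13 voters):
B vs D: D wins 12–1.
B–E: E 13–0.
B vs G: B is ranked higher on 1 ballot, G on 12. G wins 12–1.
B beats no one; loses to D, E, G — 0 pairwise wins.

0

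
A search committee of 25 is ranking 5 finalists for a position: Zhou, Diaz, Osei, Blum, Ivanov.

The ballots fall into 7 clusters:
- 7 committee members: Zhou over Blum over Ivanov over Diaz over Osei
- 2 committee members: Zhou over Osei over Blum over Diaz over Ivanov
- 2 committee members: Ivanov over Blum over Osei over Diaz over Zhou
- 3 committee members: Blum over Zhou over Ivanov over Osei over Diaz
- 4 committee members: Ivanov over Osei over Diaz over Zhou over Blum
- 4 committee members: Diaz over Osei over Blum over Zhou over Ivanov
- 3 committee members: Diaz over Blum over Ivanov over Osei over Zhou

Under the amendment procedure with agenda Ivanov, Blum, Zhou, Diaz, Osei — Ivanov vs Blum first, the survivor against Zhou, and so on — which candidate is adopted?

Diaz

Round 1: Ivanov vs Blum — 6–19, Blum advances.
Round 2: Blum vs Zhou — 12–13, Zhou advances.
Round 3: Zhou vs Diaz — 12–13, Diaz advances.
Round 4: Diaz vs Osei — 14–11, Diaz advances.
Diaz survives the agenda.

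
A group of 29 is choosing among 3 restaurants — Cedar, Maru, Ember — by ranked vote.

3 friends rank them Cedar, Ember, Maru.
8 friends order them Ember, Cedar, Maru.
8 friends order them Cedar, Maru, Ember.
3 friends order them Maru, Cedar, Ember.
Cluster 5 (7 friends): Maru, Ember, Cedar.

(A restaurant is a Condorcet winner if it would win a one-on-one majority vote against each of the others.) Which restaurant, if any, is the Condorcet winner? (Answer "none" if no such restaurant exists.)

none

Pairwise majorities:
Cedar vs Maru: Cedar, 19–10.
Cedar–Ember: Ember 15–14.
Maru–Ember: Maru 18–11.
Every restaurant loses at least once (Cedar loses to Ember; Maru loses to Cedar; Ember loses to Maru). The majority relation contains the cycle Cedar → Maru → Ember → Cedar, so there is no Condorcet winner.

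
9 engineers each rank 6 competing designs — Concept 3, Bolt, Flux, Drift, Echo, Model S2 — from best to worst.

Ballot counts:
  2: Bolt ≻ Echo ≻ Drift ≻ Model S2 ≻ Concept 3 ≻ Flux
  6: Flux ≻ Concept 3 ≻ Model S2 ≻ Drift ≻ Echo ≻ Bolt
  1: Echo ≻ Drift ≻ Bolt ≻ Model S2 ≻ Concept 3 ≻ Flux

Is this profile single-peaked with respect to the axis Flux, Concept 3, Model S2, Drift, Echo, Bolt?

Axis positions: Flux=1, Concept 3=2, Model S2=3, Drift=4, Echo=5, Bolt=6.
Cluster 1 (peak Bolt at position 6): ranking walks positions 6-5-4-3-2-1, expanding outward from the peak — single-peaked.
Cluster 2 (peak Flux at position 1): ranking walks positions 1-2-3-4-5-6, expanding outward from the peak — single-peaked.
Cluster 3 (peak Echo at position 5): ranking walks positions 5-4-6-3-2-1, expanding outward from the peak — single-peaked.
Every ranking is single-peaked on this axis.

yes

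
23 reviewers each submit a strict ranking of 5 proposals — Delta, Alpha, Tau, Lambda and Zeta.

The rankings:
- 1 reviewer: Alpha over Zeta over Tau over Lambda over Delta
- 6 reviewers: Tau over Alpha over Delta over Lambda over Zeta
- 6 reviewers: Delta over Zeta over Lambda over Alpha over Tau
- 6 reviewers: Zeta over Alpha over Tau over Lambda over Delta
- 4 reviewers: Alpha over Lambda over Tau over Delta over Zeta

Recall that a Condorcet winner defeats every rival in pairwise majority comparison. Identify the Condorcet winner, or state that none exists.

Pairwise majorities:
Delta–Alpha: Alpha 17–6.
Delta vs Tau: Delta is ranked higher on 6 ballots, Tau on 17. Tau wins 17–6.
Delta vs Lambda: Delta, 12–11.
Delta vs Zeta: Delta is ranked higher on 6+6+4 = 16 ballots, Zeta on 7. Delta wins 16–7.
Alpha vs Tau: Alpha is ranked higher on 1+6+6+4 = 17 ballots, Tau on 6. Alpha wins 17–6.
Alpha vs Lambda: 1+6+6+4 = 17 for Alpha, 6 for Lambda — Alpha by 17–6.
Alpha vs Zeta: 1+6+4 = 11 for Alpha, 12 for Zeta — Zeta by 12–11.
Tau vs Lambda: Tau, 13–10.
Tau vs Zeta: Tau preferred on 6+4 = 10 ballots; Zeta wins 13–10.
Lambda vs Zeta: Zeta, 13–10.
Each project drops at least one matchup (Delta loses to Alpha; Alpha loses to Zeta; Tau loses to Alpha; Lambda loses to Delta; Zeta loses to Delta); the cycle Delta → Zeta → Alpha → Delta rules out a Condorcet winner.

none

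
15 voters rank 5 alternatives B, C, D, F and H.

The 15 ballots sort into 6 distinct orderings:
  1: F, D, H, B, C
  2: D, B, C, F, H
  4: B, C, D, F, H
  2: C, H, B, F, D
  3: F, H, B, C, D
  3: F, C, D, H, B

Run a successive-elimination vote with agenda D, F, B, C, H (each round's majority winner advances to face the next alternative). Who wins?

H

Round 1: D vs F — 6–9, F advances.
Round 2: F vs B — 7–8, B advances.
Round 3: B vs C — 10–5, B advances.
Round 4: B vs H — 6–9, H advances.
The agenda winner is H.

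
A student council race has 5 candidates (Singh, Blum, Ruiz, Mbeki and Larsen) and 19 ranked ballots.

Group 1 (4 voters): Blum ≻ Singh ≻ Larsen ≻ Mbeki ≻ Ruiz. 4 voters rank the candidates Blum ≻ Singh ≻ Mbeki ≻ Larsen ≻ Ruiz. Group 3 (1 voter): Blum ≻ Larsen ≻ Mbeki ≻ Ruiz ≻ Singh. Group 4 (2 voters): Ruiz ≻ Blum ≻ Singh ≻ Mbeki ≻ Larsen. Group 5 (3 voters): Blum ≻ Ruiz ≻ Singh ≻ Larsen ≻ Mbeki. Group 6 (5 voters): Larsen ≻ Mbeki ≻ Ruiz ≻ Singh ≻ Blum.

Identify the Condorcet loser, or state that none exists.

Pairwise majorities:
Singh vs Blum: Singh is ranked higher on 5 ballots, Blum on 14. Blum wins 14–5.
Singh vs Ruiz: Ruiz, 11–8.
Singh–Mbeki: Singh 13–6.
Singh–Larsen: Singh 13–6.
Blum vs Ruiz: 4+4+1+3 = 12 for Blum, 7 for Ruiz — Blum by 12–7.
Blum–Mbeki: Blum 14–5.
Blum vs Larsen: 14 to 5, Blum.
Ruiz vs Mbeki: Ruiz is ranked higher on 2+3 = 5 ballots, Mbeki on 14. Mbeki wins 14–5.
Ruiz vs Larsen: 5 to 14, Larsen.
Mbeki vs Larsen: Mbeki is ranked higher on 4+2 = 6 ballots, Larsen on 13. Larsen wins 13–6.
Every candidate wins at least one matchup (Singh beats Mbeki; Blum beats Singh; Ruiz beats Singh; Mbeki beats Ruiz; Larsen beats Ruiz), so there is no Condorcet loser.

none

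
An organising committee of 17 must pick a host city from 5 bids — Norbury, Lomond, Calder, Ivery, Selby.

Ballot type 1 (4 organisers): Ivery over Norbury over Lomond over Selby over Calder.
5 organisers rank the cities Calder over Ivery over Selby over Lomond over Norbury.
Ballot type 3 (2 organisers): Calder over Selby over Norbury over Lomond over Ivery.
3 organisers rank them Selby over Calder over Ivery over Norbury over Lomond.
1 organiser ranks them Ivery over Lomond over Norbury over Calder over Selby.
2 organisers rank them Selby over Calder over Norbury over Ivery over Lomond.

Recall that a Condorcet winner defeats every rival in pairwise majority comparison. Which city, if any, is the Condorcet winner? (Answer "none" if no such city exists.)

Head-to-head results (17 organisers):
Norbury vs Lomond: 11 to 6, Norbury.
Norbury vs Calder: 5 to 12, Calder.
Norbury vs Ivery: Norbury is ranked higher on 2+2 = 4 ballots, Ivery on 13. Ivery wins 13–4.
Norbury vs Selby: Norbury preferred on 4+1 = 5 ballots; Selby wins 12–5.
Lomond vs Calder: 4+1 = 5 for Lomond, 12 for Calder — Calder by 12–5.
Lomond vs Ivery: 2 for Lomond, 15 for Ivery — Ivery by 15–2.
Lomond vs Selby: 4+1 = 5 for Lomond, 12 for Selby — Selby by 12–5.
Calder vs Ivery: Calder preferred on 5+2+3+2 = 12 ballots; Calder wins 12–5.
Calder vs Selby: 8 to 9, Selby.
Ivery vs Selby: 10 to 7, Ivery.
Each city drops at least one matchup (Norbury loses to Calder; Lomond loses to Norbury; Calder loses to Selby; Ivery loses to Calder; Selby loses to Ivery); the cycle Calder > Ivery > Selby > Calder rules out a Condorcet winner.

none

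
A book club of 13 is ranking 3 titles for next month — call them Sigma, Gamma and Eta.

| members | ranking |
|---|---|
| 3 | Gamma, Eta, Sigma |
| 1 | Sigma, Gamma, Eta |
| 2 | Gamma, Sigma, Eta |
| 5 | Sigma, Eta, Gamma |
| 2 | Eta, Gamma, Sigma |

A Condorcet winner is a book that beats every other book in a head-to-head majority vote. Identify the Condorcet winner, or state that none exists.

none

Check each pair by majority over 13 ballots:
Sigma vs Gamma: Sigma is ranked higher on 1+5 = 6 ballots, Gamma on 7. Gamma wins 7–6.
Sigma vs Eta: Sigma is ranked higher on 1+2+5 = 8 ballots, Eta on 5. Sigma wins 8–5.
Gamma vs Eta: Eta wins 7–6.
Every book loses at least once (Sigma loses to Gamma; Gamma loses to Eta; Eta loses to Sigma). The majority relation contains the cycle Sigma beats Eta beats Gamma beats Sigma, so there is no Condorcet winner.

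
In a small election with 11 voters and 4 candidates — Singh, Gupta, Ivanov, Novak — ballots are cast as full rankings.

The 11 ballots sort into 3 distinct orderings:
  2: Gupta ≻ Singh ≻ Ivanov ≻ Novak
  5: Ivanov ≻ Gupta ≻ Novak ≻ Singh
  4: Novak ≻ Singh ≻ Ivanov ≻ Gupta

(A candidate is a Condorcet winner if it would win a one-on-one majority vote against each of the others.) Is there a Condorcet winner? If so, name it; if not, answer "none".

Head-to-head results (11 voters):
Singh–Gupta: Gupta 7–4.
Singh–Ivanov: Singh 6–5.
Singh vs Novak: Novak, 9–2.
Gupta vs Ivanov: Ivanov, 9–2.
Gupta vs Novak: Gupta, 7–4.
Ivanov vs Novak: Ivanov wins 7–4.
Each candidate drops at least one matchup (Singh loses to Gupta; Gupta loses to Ivanov; Ivanov loses to Singh; Novak loses to Gupta); the cycle Singh > Ivanov > Gupta > Singh rules out a Condorcet winner.

none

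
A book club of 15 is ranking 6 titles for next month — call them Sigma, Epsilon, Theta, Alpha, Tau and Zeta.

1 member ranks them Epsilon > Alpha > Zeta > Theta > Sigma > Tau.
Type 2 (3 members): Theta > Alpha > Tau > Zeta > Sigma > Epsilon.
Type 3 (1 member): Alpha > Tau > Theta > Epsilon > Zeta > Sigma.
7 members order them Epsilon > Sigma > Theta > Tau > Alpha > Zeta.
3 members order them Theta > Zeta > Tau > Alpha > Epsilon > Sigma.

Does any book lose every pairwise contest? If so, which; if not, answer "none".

Pairwise majorities:
Sigma vs Epsilon: 3 to 12, Epsilon.
Sigma vs Theta: 7 for Sigma, 8 for Theta — Theta by 8–7.
Sigma vs Alpha: Alpha, 8–7.
Sigma vs Tau: Sigma, 8–7.
Sigma vs Zeta: Sigma preferred on 7 ballots; Zeta wins 8–7.
Epsilon vs Theta: 8 to 7, Epsilon.
Epsilon vs Alpha: Epsilon preferred on 1+7 = 8 ballots; Epsilon wins 8–7.
Epsilon vs Tau: Epsilon, 8–7.
Epsilon vs Zeta: Epsilon wins 9–6.
Theta vs Alpha: Theta wins 13–2.
Theta vs Tau: Theta, 14–1.
Theta vs Zeta: 3+1+7+3 = 14 for Theta, 1 for Zeta — Theta by 14–1.
Alpha vs Tau: Tau, 10–5.
Alpha vs Zeta: Alpha, 12–3.
Tau–Zeta: Tau 11–4.
No book is winless: Sigma beats Tau; Epsilon beats Sigma; Theta beats Sigma; Alpha beats Sigma; Tau beats Alpha; Zeta beats Sigma. There is no Condorcet loser.

none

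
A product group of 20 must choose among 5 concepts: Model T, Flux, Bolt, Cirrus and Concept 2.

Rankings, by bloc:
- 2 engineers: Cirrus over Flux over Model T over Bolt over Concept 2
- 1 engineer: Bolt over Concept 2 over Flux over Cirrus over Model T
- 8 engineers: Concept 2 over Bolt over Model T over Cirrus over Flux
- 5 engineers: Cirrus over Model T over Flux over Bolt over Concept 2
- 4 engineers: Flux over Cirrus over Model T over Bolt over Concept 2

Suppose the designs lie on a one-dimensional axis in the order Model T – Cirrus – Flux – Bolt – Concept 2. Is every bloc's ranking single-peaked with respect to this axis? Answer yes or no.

Axis positions: Model T=1, Cirrus=2, Flux=3, Bolt=4, Concept 2=5.
Bloc 1 (peak Cirrus at position 2): ranking walks positions 2-3-1-4-5, expanding outward from the peak — single-peaked.
Bloc 2 (peak Bolt at position 4): ranking walks positions 4-5-3-2-1, expanding outward from the peak — single-peaked.
Bloc 3: ranking walks positions 5-4-1-2-3; Model T is ranked above Flux even though Flux lies between Model T and the peak Concept 2 on the axis — preferences dip and rise again. Not single-peaked.
Bloc 4 (peak Cirrus at position 2): ranking walks positions 2-1-3-4-5, expanding outward from the peak — single-peaked.
Bloc 5 (peak Flux at position 3): ranking walks positions 3-2-1-4-5, expanding outward from the peak — single-peaked.
Bloc 3 violates single-peakedness, so the profile is not single-peaked on this axis.

no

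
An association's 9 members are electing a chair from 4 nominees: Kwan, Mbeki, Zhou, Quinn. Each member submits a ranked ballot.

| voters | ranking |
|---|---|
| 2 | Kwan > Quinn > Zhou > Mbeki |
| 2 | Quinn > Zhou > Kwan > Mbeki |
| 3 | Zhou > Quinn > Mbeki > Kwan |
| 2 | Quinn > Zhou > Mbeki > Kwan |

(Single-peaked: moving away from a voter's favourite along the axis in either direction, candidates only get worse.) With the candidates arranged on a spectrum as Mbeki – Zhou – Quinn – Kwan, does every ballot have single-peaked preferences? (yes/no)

Axis positions: Mbeki=1, Zhou=2, Quinn=3, Kwan=4.
Ballot type 1 (peak Kwan at position 4): ranking walks positions 4-3-2-1, expanding outward from the peak — single-peaked.
Ballot type 2 (peak Quinn at position 3): ranking walks positions 3-2-4-1, expanding outward from the peak — single-peaked.
Ballot type 3 (peak Zhou at position 2): ranking walks positions 2-3-1-4, expanding outward from the peak — single-peaked.
Ballot type 4 (peak Quinn at position 3): ranking walks positions 3-2-1-4, expanding outward from the peak — single-peaked.
Every ranking is single-peaked on this axis.

yes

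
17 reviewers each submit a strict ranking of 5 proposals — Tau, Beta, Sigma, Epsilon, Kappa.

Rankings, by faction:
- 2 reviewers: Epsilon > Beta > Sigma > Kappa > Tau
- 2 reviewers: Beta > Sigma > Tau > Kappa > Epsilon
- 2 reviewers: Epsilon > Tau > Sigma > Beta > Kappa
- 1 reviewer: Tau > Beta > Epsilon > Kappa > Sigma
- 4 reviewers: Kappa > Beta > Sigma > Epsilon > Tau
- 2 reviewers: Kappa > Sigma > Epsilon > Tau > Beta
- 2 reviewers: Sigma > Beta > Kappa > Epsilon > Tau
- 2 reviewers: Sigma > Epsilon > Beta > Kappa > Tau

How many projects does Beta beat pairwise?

Beta against each rival (17 reviewers):
Beta vs Tau: Beta, 12–5.
Beta vs Sigma: 9 to 8, Beta.
Beta vs Epsilon: 9 to 8, Beta.
Beta–Kappa: Beta 11–6.
Beta beats Tau, Sigma, Epsilon, Kappa — 4 pairwise wins.

4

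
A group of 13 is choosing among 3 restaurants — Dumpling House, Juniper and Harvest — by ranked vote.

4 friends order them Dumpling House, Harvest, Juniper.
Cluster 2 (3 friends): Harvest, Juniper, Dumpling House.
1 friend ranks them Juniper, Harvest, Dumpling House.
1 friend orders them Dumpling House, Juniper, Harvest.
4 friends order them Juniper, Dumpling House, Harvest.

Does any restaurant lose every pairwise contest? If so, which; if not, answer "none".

none

Head-to-head results (13 friends):
Dumpling House–Juniper: Juniper 8–5.
Dumpling House vs Harvest: 4+1+4 = 9 for Dumpling House, 4 for Harvest — Dumpling House by 9–4.
Juniper vs Harvest: Harvest wins 7–6.
Each restaurant has at least one pairwise win (Dumpling House beats Harvest; Juniper beats Dumpling House; Harvest beats Juniper) — no Condorcet loser.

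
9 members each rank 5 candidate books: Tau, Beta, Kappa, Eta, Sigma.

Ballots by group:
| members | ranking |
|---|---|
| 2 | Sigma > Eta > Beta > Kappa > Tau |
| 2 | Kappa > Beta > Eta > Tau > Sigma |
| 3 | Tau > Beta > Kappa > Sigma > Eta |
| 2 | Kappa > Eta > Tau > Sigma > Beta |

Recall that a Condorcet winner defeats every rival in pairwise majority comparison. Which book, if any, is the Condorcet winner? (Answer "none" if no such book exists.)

Head-to-head results (9 members):
Tau vs Beta: Tau preferred on 3+2 = 5 ballots; Tau wins 5–4.
Tau–Kappa: Kappa 6–3.
Tau vs Eta: Eta wins 6–3.
Tau vs Sigma: Tau wins 7–2.
Beta vs Kappa: Beta wins 5–4.
Beta vs Eta: Beta is ranked higher on 2+3 = 5 ballots, Eta on 4. Beta wins 5–4.
Beta vs Sigma: 2+3 = 5 for Beta, 4 for Sigma — Beta by 5–4.
Kappa vs Eta: 2+3+2 = 7 for Kappa, 2 for Eta — Kappa by 7–2.
Kappa vs Sigma: Kappa, 7–2.
Eta vs Sigma: 4 to 5, Sigma.
Every book loses at least once (Tau loses to Kappa; Beta loses to Tau; Kappa loses to Beta; Eta loses to Beta; Sigma loses to Tau). The majority relation contains the cycle Tau > Beta > Kappa > Tau, so there is no Condorcet winner.

none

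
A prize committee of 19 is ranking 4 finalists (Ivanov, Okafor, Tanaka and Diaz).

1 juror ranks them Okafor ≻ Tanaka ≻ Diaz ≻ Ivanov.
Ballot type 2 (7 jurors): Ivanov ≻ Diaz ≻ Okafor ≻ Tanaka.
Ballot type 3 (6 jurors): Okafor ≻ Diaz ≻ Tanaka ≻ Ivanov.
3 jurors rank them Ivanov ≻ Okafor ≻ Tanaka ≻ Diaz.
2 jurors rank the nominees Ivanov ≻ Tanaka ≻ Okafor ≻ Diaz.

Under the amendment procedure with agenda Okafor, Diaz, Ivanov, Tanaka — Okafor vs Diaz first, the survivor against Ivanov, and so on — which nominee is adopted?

Ivanov

Round 1: Okafor vs Diaz — 12–7, Okafor advances.
Round 2: Okafor vs Ivanov — 7–12, Ivanov advances.
Round 3: Ivanov vs Tanaka — 12–7, Ivanov advances.
The agenda winner is Ivanov.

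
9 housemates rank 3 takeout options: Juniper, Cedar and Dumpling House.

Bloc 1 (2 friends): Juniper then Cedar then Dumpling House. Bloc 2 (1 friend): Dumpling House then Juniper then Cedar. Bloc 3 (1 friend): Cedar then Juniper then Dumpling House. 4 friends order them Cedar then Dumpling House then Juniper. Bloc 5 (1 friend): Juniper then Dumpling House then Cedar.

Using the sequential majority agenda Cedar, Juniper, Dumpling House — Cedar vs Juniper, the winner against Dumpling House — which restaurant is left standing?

Cedar

Round 1: Cedar vs Juniper — 5–4, Cedar advances.
Round 2: Cedar vs Dumpling House — 7–2, Cedar advances.
The agenda winner is Cedar.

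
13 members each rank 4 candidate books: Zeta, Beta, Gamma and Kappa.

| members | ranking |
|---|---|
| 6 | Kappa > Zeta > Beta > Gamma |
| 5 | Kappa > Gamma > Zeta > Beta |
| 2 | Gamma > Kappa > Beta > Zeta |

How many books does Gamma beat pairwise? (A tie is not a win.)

Gamma against each rival (13 members):
Gamma vs Zeta: Gamma wins 7–6.
Gamma vs Beta: Gamma is ranked higher on 5+2 = 7 ballots, Beta on 6. Gamma wins 7–6.
Gamma vs Kappa: Kappa, 11–2.
Gamma beats Zeta, Beta; loses to Kappa — 2 pairwise wins.

2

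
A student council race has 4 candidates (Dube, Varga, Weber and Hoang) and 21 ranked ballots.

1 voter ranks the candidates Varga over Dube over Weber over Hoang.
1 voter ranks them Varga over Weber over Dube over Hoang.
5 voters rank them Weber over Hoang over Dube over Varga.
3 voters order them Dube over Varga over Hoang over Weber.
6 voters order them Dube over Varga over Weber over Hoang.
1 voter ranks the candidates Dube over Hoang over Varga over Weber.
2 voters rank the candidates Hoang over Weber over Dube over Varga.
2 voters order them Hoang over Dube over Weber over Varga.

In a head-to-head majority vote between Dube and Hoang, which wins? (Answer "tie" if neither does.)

Ballots ranking Dube above Hoang: 1 + 1 + 3 + 6 + 1 = 12.
Ballots ranking Hoang above Dube: 21 − 12 = 9.
Dube wins the head-to-head 12–9.

Dube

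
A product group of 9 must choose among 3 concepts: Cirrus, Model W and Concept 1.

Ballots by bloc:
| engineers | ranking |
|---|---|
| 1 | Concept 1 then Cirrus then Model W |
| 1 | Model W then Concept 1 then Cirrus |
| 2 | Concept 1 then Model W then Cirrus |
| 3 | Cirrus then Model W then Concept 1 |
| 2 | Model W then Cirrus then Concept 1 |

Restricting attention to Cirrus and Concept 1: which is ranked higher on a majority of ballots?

Cirrus

Ballots ranking Cirrus above Concept 1: 3 + 2 = 5.
Ballots ranking Concept 1 above Cirrus: 9 − 5 = 4.
Cirrus wins the head-to-head 5–4.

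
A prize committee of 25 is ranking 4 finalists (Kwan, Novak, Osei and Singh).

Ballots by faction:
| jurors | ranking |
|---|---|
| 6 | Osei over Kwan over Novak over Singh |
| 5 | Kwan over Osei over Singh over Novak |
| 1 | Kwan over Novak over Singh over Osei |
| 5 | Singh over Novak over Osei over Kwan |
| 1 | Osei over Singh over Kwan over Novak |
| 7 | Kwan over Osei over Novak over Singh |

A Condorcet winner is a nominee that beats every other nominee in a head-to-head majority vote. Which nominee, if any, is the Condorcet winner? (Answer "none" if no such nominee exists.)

Kwan

Pairwise majorities:
Kwan vs Novak: 6+5+1+1+7 = 20 for Kwan, 5 for Novak — Kwan by 20–5.
Kwan vs Osei: Kwan preferred on 5+1+7 = 13 ballots; Kwan wins 13–12.
Kwan vs Singh: 19 to 6, Kwan.
Novak vs Osei: 1+5 = 6 for Novak, 19 for Osei — Osei by 19–6.
Novak vs Singh: 14 to 11, Novak.
Osei vs Singh: Osei preferred on 6+5+1+7 = 19 ballots; Osei wins 19–6.
Kwan beats each of Novak, Osei, Singh — Kwan is the Condorcet winner.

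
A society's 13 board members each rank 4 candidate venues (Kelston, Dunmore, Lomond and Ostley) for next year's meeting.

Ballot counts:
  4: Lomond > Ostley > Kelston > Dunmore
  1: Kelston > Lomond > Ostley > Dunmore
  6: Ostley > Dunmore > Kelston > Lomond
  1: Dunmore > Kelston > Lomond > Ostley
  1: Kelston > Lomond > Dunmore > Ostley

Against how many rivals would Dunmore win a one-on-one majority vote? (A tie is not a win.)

2

Dunmore against each rival (13 organisers):
Dunmore vs Kelston: Dunmore is ranked higher on 6+1 = 7 ballots, Kelston on 6. Dunmore wins 7–6.
Dunmore vs Lomond: Dunmore is ranked higher on 6+1 = 7 ballots, Lomond on 6. Dunmore wins 7–6.
Dunmore–Ostley: Ostley 11–2.
Dunmore beats Kelston, Lomond; loses to Ostley — 2 pairwise wins.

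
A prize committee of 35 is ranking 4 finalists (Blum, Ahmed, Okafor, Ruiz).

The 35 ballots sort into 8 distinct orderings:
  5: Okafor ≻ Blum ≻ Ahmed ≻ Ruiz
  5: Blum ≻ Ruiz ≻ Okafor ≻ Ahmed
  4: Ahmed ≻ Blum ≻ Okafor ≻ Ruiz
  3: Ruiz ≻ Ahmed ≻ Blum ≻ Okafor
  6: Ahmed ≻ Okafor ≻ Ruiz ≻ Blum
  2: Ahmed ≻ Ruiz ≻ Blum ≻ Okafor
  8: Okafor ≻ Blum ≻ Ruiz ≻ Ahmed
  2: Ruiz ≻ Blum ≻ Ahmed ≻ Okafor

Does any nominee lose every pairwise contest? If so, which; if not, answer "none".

Pairwise majorities:
Blum vs Ahmed: Blum is ranked higher on 5+5+8+2 = 20 ballots, Ahmed on 15. Blum wins 20–15.
Blum–Okafor: Okafor 19–16.
Blum–Ruiz: Blum 22–13.
Ahmed vs Okafor: 4+3+6+2+2 = 17 for Ahmed, 18 for Okafor — Okafor by 18–17.
Ahmed vs Ruiz: Ahmed preferred on 5+4+6+2 = 17 ballots; Ruiz wins 18–17.
Okafor vs Ruiz: 5+4+6+8 = 23 for Okafor, 12 for Ruiz — Okafor by 23–12.
Ahmed loses to every other nominee — it is the Condorcet loser.

Ahmed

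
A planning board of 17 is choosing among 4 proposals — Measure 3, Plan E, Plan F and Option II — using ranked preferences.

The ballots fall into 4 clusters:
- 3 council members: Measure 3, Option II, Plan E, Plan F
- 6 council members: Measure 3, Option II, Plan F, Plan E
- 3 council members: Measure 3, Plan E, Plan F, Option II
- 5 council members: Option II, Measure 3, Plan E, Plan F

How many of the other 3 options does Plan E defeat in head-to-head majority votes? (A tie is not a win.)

1

Plan E against each rival (17 council members):
Plan E vs Measure 3: Plan E is ranked higher on 0 ballots, Measure 3 on 17. Measure 3 wins 17–0.
Plan E vs Plan F: Plan E is ranked higher on 3+3+5 = 11 ballots, Plan F on 6. Plan E wins 11–6.
Plan E–Option II: Option II 14–3.
Plan E beats Plan F; loses to Measure 3, Option II — 1 pairwise win.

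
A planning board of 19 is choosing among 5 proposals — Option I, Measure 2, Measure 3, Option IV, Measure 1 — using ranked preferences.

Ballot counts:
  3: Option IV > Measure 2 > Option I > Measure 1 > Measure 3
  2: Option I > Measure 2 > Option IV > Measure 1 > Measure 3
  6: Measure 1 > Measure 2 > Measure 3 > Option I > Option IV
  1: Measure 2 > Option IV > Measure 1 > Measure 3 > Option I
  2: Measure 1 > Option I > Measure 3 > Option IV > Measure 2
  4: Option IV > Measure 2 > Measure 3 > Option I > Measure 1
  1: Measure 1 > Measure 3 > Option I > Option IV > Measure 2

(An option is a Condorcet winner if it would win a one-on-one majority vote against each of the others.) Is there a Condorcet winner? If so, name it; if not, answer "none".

Pairwise majorities:
Option I–Measure 2: Measure 2 14–5.
Option I vs Measure 3: Measure 3 wins 12–7.
Option I vs Option IV: Option I, 11–8.
Option I vs Measure 1: Measure 1 wins 10–9.
Measure 2–Measure 3: Measure 2 16–3.
Measure 2 vs Option IV: Option IV, 10–9.
Measure 2 vs Measure 1: Measure 2, 10–9.
Measure 3 vs Option IV: Option IV, 10–9.
Measure 3 vs Measure 1: Measure 1, 15–4.
Option IV vs Measure 1: Option IV, 10–9.
Every option loses at least once (Option I loses to Measure 2; Measure 2 loses to Option IV; Measure 3 loses to Measure 2; Option IV loses to Option I; Measure 1 loses to Measure 2). The majority relation contains the cycle Option I beats Option IV beats Measure 2 beats Option I, so there is no Condorcet winner.

none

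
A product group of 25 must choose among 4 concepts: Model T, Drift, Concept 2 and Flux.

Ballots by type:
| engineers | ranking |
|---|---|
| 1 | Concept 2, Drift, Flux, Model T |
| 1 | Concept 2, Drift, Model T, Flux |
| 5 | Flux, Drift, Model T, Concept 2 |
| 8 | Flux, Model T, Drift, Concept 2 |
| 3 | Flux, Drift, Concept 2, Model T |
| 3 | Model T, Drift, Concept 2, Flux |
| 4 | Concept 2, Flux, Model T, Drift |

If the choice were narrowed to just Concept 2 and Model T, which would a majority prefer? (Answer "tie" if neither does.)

Ballots ranking Concept 2 above Model T: 1 + 1 + 3 + 4 = 9.
Ballots ranking Model T above Concept 2: 25 − 9 = 16.
Model T wins the head-to-head 16–9.

Model T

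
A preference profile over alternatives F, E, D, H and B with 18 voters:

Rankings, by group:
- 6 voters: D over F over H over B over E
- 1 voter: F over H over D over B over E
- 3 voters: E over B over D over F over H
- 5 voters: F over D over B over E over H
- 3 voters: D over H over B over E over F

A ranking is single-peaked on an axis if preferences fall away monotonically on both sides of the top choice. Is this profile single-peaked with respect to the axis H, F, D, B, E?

Axis positions: H=1, F=2, D=3, B=4, E=5.
Group 1 (peak D at position 3): ranking walks positions 3-2-1-4-5, expanding outward from the peak — single-peaked.
Group 2 (peak F at position 2): ranking walks positions 2-1-3-4-5, expanding outward from the peak — single-peaked.
Group 3 (peak E at position 5): ranking walks positions 5-4-3-2-1, expanding outward from the peak — single-peaked.
Group 4 (peak F at position 2): ranking walks positions 2-3-4-5-1, expanding outward from the peak — single-peaked.
Group 5: ranking walks positions 3-1-4-5-2; H is ranked above F even though F lies between H and the peak D on the axis — preferences dip and rise again. Not single-peaked.
Group 5 violates single-peakedness, so the profile is not single-peaked on this axis.

no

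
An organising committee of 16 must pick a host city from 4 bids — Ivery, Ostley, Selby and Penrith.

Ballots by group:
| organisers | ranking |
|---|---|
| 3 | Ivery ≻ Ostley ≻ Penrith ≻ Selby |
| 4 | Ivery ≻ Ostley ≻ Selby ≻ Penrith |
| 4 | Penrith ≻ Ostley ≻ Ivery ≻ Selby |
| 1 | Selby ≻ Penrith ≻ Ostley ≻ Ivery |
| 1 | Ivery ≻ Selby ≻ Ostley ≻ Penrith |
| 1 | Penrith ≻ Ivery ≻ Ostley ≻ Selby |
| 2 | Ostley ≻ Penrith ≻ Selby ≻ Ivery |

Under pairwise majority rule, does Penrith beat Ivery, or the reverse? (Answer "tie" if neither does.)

tie

Ballots ranking Penrith above Ivery: 4 + 1 + 1 + 2 = 8.
Ballots ranking Ivery above Penrith: 16 − 8 = 8.
8–8: the pair ties.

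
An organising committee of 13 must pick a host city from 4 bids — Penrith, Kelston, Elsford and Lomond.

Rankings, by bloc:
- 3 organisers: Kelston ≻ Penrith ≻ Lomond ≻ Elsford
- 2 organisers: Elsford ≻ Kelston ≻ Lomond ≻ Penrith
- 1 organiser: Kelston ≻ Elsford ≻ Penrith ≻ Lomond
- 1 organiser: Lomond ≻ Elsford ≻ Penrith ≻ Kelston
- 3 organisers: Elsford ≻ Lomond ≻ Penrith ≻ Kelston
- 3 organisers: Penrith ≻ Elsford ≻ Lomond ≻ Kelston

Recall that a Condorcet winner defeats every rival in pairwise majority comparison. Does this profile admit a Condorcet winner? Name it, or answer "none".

Check each pair by majority over 13 ballots:
Penrith vs Kelston: Penrith, 7–6.
Penrith vs Elsford: Penrith is ranked higher on 3+3 = 6 ballots, Elsford on 7. Elsford wins 7–6.
Penrith–Lomond: Penrith 7–6.
Kelston vs Elsford: Elsford wins 9–4.
Kelston vs Lomond: Kelston is ranked higher on 3+2+1 = 6 ballots, Lomond on 7. Lomond wins 7–6.
Elsford vs Lomond: Elsford wins 9–4.
Only Elsford has no losses; Elsford is the Condorcet winner.

Elsford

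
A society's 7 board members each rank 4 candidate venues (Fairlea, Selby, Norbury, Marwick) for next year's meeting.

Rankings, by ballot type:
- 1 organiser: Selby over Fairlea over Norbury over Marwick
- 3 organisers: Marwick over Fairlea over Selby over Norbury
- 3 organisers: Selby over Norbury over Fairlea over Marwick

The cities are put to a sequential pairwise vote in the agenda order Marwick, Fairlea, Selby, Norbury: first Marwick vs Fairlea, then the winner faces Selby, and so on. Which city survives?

Selby

Round 1: Marwick vs Fairlea — 3–4, Fairlea advances.
Round 2: Fairlea vs Selby — 3–4, Selby advances.
Round 3: Selby vs Norbury — 7–0, Selby advances.
The agenda winner is Selby.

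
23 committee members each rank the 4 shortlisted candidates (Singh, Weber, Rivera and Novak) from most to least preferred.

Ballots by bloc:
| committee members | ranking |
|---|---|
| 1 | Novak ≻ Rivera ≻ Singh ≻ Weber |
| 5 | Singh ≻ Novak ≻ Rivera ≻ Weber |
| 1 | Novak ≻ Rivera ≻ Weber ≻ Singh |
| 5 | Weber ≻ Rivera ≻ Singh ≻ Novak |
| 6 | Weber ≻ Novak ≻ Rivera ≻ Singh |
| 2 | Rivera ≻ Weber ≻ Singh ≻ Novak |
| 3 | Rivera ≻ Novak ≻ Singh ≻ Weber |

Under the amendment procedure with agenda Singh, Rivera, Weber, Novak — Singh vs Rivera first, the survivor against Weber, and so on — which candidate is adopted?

Novak

Round 1: Singh vs Rivera — 5–18, Rivera advances.
Round 2: Rivera vs Weber — 12–11, Rivera advances.
Round 3: Rivera vs Novak — 10–13, Novak advances.
Novak survives the agenda.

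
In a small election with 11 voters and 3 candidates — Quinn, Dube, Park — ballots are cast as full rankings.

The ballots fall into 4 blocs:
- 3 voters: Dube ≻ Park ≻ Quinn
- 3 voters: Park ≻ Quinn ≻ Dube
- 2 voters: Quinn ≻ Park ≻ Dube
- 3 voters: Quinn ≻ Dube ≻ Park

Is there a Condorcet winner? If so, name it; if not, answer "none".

none

Check each pair by majority over 11 ballots:
Quinn vs Dube: Quinn is ranked higher on 3+2+3 = 8 ballots, Dube on 3. Quinn wins 8–3.
Quinn vs Park: Quinn is ranked higher on 2+3 = 5 ballots, Park on 6. Park wins 6–5.
Dube vs Park: Dube is ranked higher on 3+3 = 6 ballots, Park on 5. Dube wins 6–5.
Each candidate drops at least one matchup (Quinn loses to Park; Dube loses to Quinn; Park loses to Dube); the cycle Quinn → Dube → Park → Quinn rules out a Condorcet winner.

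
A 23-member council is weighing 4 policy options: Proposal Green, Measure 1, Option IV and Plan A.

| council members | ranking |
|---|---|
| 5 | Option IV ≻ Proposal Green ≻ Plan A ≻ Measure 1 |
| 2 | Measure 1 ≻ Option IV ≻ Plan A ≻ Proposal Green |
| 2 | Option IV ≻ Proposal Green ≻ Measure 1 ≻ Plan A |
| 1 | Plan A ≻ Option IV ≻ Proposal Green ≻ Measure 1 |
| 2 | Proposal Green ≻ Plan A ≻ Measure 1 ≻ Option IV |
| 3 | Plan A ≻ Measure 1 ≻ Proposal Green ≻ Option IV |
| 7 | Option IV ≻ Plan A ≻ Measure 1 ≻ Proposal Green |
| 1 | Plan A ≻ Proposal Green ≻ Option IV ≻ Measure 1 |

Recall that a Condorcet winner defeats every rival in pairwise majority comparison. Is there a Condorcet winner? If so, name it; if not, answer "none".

Pairwise majorities:
Proposal Green vs Measure 1: Measure 1, 12–11.
Proposal Green vs Option IV: Option IV wins 17–6.
Proposal Green–Plan A: Plan A 14–9.
Measure 1 vs Option IV: Option IV wins 16–7.
Measure 1 vs Plan A: Plan A wins 19–4.
Option IV vs Plan A: Option IV, 16–7.
Only Option IV has no losses; Option IV is the Condorcet winner.

Option IV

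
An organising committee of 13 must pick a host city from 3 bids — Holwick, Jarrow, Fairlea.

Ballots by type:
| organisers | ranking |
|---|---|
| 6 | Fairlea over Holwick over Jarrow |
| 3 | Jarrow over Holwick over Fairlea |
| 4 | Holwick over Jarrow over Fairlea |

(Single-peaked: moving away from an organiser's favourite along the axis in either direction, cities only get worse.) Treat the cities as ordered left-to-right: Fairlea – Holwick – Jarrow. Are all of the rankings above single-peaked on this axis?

Axis positions: Fairlea=1, Holwick=2, Jarrow=3.
Type 1 (peak Fairlea at position 1): ranking walks positions 1-2-3, expanding outward from the peak — single-peaked.
Type 2 (peak Jarrow at position 3): ranking walks positions 3-2-1, expanding outward from the peak — single-peaked.
Type 3 (peak Holwick at position 2): ranking walks positions 2-3-1, expanding outward from the peak — single-peaked.
Every ranking is single-peaked on this axis.

yes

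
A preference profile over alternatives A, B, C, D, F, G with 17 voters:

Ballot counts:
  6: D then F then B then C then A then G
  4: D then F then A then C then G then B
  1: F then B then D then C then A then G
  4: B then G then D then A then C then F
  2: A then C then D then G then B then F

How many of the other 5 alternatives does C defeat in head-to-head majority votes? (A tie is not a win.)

1

C against each rival (17 voters):
C vs A: A, 10–7.
C vs B: B, 11–6.
C vs D: 2 for C, 15 for D — D by 15–2.
C vs F: F, 11–6.
C vs G: C, 13–4.
C beats G; loses to A, B, D, F — 1 pairwise win.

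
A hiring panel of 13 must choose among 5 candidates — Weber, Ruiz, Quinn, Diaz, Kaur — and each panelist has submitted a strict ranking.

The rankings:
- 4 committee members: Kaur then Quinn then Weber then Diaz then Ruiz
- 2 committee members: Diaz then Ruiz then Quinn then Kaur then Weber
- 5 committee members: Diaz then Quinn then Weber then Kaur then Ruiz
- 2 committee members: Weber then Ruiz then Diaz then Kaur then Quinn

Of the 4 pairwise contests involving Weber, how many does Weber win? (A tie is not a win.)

2

Weber against each rival (13 committee members):
Weber vs Ruiz: 4+5+2 = 11 for Weber, 2 for Ruiz — Weber by 11–2.
Weber vs Quinn: 2 for Weber, 11 for Quinn — Quinn by 11–2.
Weber–Diaz: Diaz 7–6.
Weber vs Kaur: 7 to 6, Weber.
Weber beats Ruiz, Kaur; loses to Quinn, Diaz — 2 pairwise wins.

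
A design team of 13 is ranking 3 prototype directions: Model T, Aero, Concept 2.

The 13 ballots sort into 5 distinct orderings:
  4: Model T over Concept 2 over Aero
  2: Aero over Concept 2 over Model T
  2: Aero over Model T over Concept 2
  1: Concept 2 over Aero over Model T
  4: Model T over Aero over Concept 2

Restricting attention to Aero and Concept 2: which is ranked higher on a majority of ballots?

Ballots ranking Aero above Concept 2: 2 + 2 + 4 = 8.
Ballots ranking Concept 2 above Aero: 13 − 8 = 5.
Aero wins the head-to-head 8–5.

Aero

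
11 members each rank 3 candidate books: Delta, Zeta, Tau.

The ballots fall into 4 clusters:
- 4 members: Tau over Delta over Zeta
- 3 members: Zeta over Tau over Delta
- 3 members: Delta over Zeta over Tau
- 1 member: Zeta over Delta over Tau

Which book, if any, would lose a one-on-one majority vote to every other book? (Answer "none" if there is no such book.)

none

Head-to-head results (11 members):
Delta vs Zeta: Delta wins 7–4.
Delta vs Tau: Delta is ranked higher on 3+1 = 4 ballots, Tau on 7. Tau wins 7–4.
Zeta–Tau: Zeta 7–4.
Every book wins at least one matchup (Delta beats Zeta; Zeta beats Tau; Tau beats Delta), so there is no Condorcet loser.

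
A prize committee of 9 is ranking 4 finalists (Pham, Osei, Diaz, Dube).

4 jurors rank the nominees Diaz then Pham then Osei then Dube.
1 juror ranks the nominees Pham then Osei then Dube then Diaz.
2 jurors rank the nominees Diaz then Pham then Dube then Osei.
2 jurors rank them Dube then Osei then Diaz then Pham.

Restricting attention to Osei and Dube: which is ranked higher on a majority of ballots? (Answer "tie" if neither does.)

Osei

Ballots ranking Osei above Dube: 4 + 1 = 5.
Ballots ranking Dube above Osei: 9 − 5 = 4.
Osei wins the head-to-head 5–4.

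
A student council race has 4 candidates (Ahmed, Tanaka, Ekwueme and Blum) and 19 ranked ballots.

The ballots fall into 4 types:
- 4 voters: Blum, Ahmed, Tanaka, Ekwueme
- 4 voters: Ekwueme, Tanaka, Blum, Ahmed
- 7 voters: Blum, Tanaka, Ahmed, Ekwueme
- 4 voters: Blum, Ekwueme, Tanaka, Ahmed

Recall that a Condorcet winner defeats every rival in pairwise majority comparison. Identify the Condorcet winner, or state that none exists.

Check each pair by majority over 19 ballots:
Ahmed vs Tanaka: Tanaka wins 15–4.
Ahmed vs Ekwueme: Ahmed, 11–8.
Ahmed vs Blum: Blum, 19–0.
Tanaka vs Ekwueme: Tanaka wins 11–8.
Tanaka vs Blum: Blum, 15–4.
Ekwueme vs Blum: Blum wins 15–4.
Blum beats each of Ahmed, Tanaka, Ekwueme — Blum is the Condorcet winner.

Blum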